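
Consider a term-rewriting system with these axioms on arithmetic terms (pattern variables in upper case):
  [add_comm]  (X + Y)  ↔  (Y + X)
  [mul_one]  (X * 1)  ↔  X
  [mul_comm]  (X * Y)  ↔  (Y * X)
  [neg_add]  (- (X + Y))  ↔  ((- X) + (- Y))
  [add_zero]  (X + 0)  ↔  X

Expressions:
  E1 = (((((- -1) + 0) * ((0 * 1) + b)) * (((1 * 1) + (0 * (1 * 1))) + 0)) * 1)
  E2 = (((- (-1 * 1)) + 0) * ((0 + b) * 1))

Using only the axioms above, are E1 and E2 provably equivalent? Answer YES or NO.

YES

step 1: mul_one (→) rewrites (((((- -1) + 0) * ((0 * 1) + b)) * (((1 * 1) + (0 * (1 * 1))) + 0)) * 1) into ((((- -1) + 0) * ((0 * 1) + b)) * (((1 * 1) + (0 * (1 * 1))) + 0))
step 2: add_zero (→) rewrites ((- -1) + 0) into (- -1), now (((- -1) * ((0 * 1) + b)) * (((1 * 1) + (0 * (1 * 1))) + 0))
step 3: mul_one (→) rewrites (1 * 1) into 1, now (((- -1) * ((0 * 1) + b)) * (((1 * 1) + (0 * 1)) + 0))
step 4: mul_one (→) rewrites (0 * 1) into 0, now (((- -1) * (0 + b)) * (((1 * 1) + (0 * 1)) + 0))
step 5: mul_one (→) rewrites (0 * 1) into 0, now (((- -1) * (0 + b)) * (((1 * 1) + 0) + 0))
step 6: add_zero (→) rewrites (((1 * 1) + 0) + 0) into ((1 * 1) + 0), now (((- -1) * (0 + b)) * ((1 * 1) + 0))
step 7: mul_one (→) rewrites (1 * 1) into 1, now (((- -1) * (0 + b)) * (1 + 0))
step 8: add_zero (→) rewrites (1 + 0) into 1, now (((- -1) * (0 + b)) * 1)
step 9: mul_one (→) rewrites (((- -1) * (0 + b)) * 1) into ((- -1) * (0 + b))
step 10: mul_one (←) rewrites (0 + b) into ((0 + b) * 1), now ((- -1) * ((0 + b) * 1))
step 11: mul_one (←) rewrites -1 into (-1 * 1), now ((- (-1 * 1)) * ((0 + b) * 1))
step 12: add_zero (←) rewrites (- (-1 * 1)) into ((- (-1 * 1)) + 0), which is E2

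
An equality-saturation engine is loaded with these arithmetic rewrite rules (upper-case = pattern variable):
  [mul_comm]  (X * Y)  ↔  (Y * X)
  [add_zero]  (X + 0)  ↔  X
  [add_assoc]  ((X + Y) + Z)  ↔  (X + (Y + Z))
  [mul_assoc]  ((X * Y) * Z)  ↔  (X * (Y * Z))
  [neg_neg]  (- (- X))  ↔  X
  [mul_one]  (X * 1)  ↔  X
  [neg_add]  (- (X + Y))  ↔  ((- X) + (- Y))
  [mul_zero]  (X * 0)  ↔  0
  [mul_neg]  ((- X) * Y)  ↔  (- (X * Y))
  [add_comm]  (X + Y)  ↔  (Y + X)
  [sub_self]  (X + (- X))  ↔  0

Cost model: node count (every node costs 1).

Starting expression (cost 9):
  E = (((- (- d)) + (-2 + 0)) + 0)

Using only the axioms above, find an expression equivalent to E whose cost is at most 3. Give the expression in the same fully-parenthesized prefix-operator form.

(d + -2)   [cost 3]

step 1: neg_neg (→) rewrites (- (- d)) into d, now ((d + (-2 + 0)) + 0)
step 2: add_zero (→) rewrites (-2 + 0) into -2, now ((d + -2) + 0)
step 3: add_zero (→) rewrites ((d + -2) + 0) into (d + -2), reaching cost 3 (bound 3)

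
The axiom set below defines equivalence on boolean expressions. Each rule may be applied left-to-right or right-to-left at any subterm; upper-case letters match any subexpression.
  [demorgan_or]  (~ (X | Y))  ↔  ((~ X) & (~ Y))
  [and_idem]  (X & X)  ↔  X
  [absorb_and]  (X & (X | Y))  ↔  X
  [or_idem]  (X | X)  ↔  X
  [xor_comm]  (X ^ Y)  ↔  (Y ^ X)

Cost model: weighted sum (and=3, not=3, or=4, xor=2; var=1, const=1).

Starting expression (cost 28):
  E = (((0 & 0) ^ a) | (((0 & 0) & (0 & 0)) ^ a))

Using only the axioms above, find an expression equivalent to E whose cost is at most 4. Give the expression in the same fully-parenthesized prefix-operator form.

step 1: and_idem (→) rewrites ((0 & 0) & (0 & 0)) into (0 & 0), now (((0 & 0) ^ a) | ((0 & 0) ^ a))
step 2: or_idem (→) rewrites (((0 & 0) ^ a) | ((0 & 0) ^ a)) into ((0 & 0) ^ a)
step 3: and_idem (→) rewrites (0 & 0) into 0, reaching cost 4 (bound 4)

(0 ^ a)   [cost 4]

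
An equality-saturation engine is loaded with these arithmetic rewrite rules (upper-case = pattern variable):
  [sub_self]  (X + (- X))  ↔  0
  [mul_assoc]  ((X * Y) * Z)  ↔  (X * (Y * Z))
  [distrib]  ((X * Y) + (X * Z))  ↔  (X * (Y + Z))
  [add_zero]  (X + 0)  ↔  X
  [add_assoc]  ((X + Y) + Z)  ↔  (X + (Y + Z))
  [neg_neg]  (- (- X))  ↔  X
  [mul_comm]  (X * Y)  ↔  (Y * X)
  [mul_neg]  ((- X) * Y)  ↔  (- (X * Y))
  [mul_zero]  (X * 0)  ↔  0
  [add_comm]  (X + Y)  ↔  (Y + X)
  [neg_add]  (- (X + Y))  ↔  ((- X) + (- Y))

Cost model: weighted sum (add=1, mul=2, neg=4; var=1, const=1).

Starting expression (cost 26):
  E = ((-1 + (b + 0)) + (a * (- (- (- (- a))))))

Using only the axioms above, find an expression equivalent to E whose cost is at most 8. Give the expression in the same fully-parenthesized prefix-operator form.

(1) (- (- (- (- a))))  =[neg_neg →]=  (- (- a))    ⊢ ((-1 + (b + 0)) + (a * (- (- a))))
(2) (- (- a))  =[neg_neg →]=  a    ⊢ ((-1 + (b + 0)) + (a * a))
(3) (b + 0)  =[add_zero →]=  b    ⊢ cost 8, within 8

((-1 + b) + (a * a))   [cost 8]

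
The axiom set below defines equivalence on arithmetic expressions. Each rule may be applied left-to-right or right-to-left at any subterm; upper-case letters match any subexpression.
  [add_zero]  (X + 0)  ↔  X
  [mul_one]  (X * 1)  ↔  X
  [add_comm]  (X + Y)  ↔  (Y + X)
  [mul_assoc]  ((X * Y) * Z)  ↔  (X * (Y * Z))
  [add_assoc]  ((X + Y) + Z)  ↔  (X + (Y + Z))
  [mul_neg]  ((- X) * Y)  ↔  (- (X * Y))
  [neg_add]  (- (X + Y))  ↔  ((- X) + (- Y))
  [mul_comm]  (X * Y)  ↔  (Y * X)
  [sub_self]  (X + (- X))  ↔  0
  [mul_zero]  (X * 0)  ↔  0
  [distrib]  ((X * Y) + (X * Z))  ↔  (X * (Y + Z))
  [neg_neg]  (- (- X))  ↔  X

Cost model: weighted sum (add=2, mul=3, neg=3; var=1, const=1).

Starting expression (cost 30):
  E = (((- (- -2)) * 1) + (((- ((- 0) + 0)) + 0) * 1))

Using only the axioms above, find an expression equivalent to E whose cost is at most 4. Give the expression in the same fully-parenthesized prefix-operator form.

(-2 + 0)   [cost 4]

1. [add_zero →] ((- 0) + 0)  →  (- 0);  E = (((- (- -2)) * 1) + (((- (- 0)) + 0) * 1))
2. [add_zero →] ((- (- 0)) + 0)  →  (- (- 0));  E = (((- (- -2)) * 1) + ((- (- 0)) * 1))
3. [mul_one →] ((- (- -2)) * 1)  →  (- (- -2));  E = ((- (- -2)) + ((- (- 0)) * 1))
4. [neg_neg →] (- (- 0))  →  0;  E = ((- (- -2)) + (0 * 1))
5. [neg_neg →] (- (- -2))  →  -2;  E = (-2 + (0 * 1))
6. [mul_one →] (0 * 1)  →  0;  cost 4 ≤ 4, done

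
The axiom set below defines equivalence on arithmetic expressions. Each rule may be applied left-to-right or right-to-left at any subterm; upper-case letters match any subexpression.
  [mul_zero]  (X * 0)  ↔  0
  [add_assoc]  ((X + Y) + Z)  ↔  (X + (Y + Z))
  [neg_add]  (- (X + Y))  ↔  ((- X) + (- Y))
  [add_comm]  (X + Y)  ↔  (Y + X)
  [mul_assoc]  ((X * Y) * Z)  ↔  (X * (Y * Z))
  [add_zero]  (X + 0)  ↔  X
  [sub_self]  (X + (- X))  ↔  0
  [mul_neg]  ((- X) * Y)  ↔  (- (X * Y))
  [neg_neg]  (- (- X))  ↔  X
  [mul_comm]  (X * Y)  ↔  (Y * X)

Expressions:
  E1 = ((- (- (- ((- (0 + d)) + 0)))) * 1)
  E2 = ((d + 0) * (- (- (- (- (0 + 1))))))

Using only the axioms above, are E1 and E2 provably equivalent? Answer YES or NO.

YES

1. [neg_neg →] (- (- ((- (0 + d)) + 0)))  →  ((- (0 + d)) + 0);  E1 = ((- ((- (0 + d)) + 0)) * 1)
2. [add_zero →] ((- (0 + d)) + 0)  →  (- (0 + d));  E1 = ((- (- (0 + d))) * 1)
3. [mul_comm →] ((- (- (0 + d))) * 1)  →  (1 * (- (- (0 + d))))
4. [neg_neg →] (- (- (0 + d)))  →  (0 + d);  E1 = (1 * (0 + d))
5. [add_comm →] (0 + d)  →  (d + 0);  E1 = (1 * (d + 0))
6. [add_zero →] (d + 0)  →  d;  E1 = (1 * d)
7. [mul_comm →] (1 * d)  →  (d * 1)
8. [neg_neg ←] 1  →  (- (- 1));  E1 = (d * (- (- 1)))
9. [add_zero ←] 1  →  (1 + 0);  E1 = (d * (- (- (1 + 0))))
10. [add_comm →] (1 + 0)  →  (0 + 1);  E1 = (d * (- (- (0 + 1))))
11. [add_zero ←] d  →  (d + 0);  E1 = ((d + 0) * (- (- (0 + 1))))
12. [neg_neg ←] (- (- (0 + 1)))  →  (- (- (- (- (0 + 1)))));  this is E2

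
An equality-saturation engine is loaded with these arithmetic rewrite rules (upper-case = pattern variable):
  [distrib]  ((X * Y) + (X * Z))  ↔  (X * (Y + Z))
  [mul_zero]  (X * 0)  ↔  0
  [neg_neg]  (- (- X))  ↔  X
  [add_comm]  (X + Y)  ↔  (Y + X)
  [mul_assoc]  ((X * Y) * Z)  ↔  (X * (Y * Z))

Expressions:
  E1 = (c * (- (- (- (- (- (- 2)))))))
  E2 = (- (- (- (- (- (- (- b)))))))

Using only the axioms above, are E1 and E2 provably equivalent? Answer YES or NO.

NO

All listed rules preserve value, hence provable equivalence implies equal values everywhere; look for a separating assignment.
b=0, c=1 gives E1 ↦ 2, E2 ↦ 0; values differ ⇒ not provably equivalent.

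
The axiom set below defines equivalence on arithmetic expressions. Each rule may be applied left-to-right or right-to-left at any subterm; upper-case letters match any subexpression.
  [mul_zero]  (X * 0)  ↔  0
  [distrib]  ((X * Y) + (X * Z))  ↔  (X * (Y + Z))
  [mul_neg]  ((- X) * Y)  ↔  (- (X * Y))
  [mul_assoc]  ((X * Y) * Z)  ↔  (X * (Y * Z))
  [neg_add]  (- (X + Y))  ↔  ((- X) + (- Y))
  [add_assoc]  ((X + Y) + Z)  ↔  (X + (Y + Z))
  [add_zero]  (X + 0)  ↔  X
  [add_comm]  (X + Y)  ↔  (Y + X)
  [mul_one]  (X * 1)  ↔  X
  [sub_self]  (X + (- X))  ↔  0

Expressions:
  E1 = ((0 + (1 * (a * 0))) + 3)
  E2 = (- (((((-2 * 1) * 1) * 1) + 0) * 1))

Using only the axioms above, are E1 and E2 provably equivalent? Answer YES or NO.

Every axiom is a valid identity, so a rewrite proof would force E1 and E2 to agree under every assignment.
At a=0: E1 = 3 but E2 = 2; they differ, so no derivation exists.

NO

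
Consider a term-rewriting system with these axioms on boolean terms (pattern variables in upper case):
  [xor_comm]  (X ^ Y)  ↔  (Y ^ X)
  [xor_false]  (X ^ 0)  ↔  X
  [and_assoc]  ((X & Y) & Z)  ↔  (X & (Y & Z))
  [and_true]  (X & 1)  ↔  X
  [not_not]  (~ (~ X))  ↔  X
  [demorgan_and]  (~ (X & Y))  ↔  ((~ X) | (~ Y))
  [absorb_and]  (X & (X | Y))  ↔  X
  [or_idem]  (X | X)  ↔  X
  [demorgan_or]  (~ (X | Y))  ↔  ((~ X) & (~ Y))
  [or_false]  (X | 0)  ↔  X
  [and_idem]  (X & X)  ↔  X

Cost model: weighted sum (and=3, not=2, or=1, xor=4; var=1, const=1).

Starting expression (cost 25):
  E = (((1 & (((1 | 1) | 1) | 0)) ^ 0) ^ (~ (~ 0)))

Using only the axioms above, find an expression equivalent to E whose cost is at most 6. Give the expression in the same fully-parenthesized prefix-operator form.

(1 ^ 0)   [cost 6]

(1) (1 | 1)  =[or_idem →]=  1    ⊢ (((1 & ((1 | 1) | 0)) ^ 0) ^ (~ (~ 0)))
(2) ((1 | 1) | 0)  =[or_false →]=  (1 | 1)    ⊢ (((1 & (1 | 1)) ^ 0) ^ (~ (~ 0)))
(3) ((1 & (1 | 1)) ^ 0)  =[xor_false →]=  (1 & (1 | 1))    ⊢ ((1 & (1 | 1)) ^ (~ (~ 0)))
(4) (1 & (1 | 1))  =[absorb_and →]=  1    ⊢ (1 ^ (~ (~ 0)))
(5) (~ (~ 0))  =[not_not →]=  0    ⊢ cost 6, within 6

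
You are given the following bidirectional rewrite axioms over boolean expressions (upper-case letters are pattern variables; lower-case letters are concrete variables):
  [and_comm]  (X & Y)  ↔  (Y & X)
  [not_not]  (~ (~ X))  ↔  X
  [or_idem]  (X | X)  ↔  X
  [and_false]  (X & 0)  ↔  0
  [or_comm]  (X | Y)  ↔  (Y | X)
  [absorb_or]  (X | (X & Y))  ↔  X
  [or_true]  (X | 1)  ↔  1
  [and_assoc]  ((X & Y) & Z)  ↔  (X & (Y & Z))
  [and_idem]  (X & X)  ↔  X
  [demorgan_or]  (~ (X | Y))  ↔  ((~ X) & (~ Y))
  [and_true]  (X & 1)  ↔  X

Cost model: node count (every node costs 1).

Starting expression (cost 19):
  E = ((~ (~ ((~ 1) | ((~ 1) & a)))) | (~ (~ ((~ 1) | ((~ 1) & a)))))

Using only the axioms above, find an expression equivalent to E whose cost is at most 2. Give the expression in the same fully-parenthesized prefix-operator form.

(1) ((~ (~ ((~ 1) | ((~ 1) & a)))) | (~ (~ ((~ 1) | ((~ 1) & a)))))  =[or_idem →]=  (~ (~ ((~ 1) | ((~ 1) & a))))
(2) ((~ 1) | ((~ 1) & a))  =[absorb_or →]=  (~ 1)    ⊢ (~ (~ (~ 1)))
(3) (~ (~ (~ 1)))  =[not_not →]=  (~ 1)    ⊢ cost 2, within 2

(~ 1)   [cost 2]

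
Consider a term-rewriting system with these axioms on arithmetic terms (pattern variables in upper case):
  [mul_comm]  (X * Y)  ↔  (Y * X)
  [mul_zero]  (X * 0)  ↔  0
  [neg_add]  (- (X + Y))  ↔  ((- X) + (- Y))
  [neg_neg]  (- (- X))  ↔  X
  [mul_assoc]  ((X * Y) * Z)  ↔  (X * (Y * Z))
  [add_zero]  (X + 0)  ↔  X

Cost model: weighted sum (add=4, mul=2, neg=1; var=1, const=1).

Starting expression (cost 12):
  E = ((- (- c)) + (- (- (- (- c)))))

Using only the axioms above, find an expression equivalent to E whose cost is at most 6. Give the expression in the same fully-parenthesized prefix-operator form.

step 1: neg_neg (→) rewrites (- (- c)) into c, now ((- (- c)) + (- (- c)))
step 2: neg_neg (→) rewrites (- (- c)) into c, now ((- (- c)) + c)
step 3: neg_neg (→) rewrites (- (- c)) into c, reaching cost 6 (bound 6)

(c + c)   [cost 6]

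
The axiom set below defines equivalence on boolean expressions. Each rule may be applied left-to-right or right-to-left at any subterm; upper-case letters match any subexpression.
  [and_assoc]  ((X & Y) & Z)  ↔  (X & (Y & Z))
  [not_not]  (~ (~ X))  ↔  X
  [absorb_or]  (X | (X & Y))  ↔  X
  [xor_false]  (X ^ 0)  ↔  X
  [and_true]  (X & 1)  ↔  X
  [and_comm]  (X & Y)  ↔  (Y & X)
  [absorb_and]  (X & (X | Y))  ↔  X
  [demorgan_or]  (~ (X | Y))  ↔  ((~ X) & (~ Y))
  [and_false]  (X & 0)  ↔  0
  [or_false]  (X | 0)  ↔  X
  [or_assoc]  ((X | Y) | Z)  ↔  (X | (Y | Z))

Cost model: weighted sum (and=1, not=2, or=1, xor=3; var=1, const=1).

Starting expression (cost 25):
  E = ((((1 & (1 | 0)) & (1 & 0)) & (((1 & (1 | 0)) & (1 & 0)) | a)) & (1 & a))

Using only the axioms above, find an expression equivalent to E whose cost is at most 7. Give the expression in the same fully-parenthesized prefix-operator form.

step 1: absorb_and (→) rewrites (((1 & (1 | 0)) & (1 & 0)) & (((1 & (1 | 0)) & (1 & 0)) | a)) into ((1 & (1 | 0)) & (1 & 0)), now (((1 & (1 | 0)) & (1 & 0)) & (1 & a))
step 2: and_false (→) rewrites (1 & 0) into 0, now (((1 & (1 | 0)) & 0) & (1 & a))
step 3: absorb_and (→) rewrites (1 & (1 | 0)) into 1, reaching cost 7 (bound 7)

((1 & 0) & (1 & a))   [cost 7]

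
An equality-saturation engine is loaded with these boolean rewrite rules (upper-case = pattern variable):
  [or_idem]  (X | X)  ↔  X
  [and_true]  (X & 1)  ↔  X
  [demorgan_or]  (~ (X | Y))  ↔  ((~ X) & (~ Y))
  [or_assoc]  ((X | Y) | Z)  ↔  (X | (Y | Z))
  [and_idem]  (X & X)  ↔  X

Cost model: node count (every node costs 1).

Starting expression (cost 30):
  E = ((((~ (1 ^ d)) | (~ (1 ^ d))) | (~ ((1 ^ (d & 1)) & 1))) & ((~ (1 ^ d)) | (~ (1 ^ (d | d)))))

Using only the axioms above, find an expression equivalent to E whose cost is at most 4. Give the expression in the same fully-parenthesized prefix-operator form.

(~ (1 ^ d))   [cost 4]

step 1: and_true (→) rewrites ((1 ^ (d & 1)) & 1) into (1 ^ (d & 1)), now ((((~ (1 ^ d)) | (~ (1 ^ d))) | (~ (1 ^ (d & 1)))) & ((~ (1 ^ d)) | (~ (1 ^ (d | d)))))
step 2: and_true (→) rewrites (d & 1) into d, now ((((~ (1 ^ d)) | (~ (1 ^ d))) | (~ (1 ^ d))) & ((~ (1 ^ d)) | (~ (1 ^ (d | d)))))
step 3: or_idem (→) rewrites ((~ (1 ^ d)) | (~ (1 ^ d))) into (~ (1 ^ d)), now (((~ (1 ^ d)) | (~ (1 ^ d))) & ((~ (1 ^ d)) | (~ (1 ^ (d | d)))))
step 4: or_idem (→) rewrites (d | d) into d, now (((~ (1 ^ d)) | (~ (1 ^ d))) & ((~ (1 ^ d)) | (~ (1 ^ d))))
step 5: and_idem (→) rewrites (((~ (1 ^ d)) | (~ (1 ^ d))) & ((~ (1 ^ d)) | (~ (1 ^ d)))) into ((~ (1 ^ d)) | (~ (1 ^ d)))
step 6: or_idem (→) rewrites ((~ (1 ^ d)) | (~ (1 ^ d))) into (~ (1 ^ d)), reaching cost 4 (bound 4)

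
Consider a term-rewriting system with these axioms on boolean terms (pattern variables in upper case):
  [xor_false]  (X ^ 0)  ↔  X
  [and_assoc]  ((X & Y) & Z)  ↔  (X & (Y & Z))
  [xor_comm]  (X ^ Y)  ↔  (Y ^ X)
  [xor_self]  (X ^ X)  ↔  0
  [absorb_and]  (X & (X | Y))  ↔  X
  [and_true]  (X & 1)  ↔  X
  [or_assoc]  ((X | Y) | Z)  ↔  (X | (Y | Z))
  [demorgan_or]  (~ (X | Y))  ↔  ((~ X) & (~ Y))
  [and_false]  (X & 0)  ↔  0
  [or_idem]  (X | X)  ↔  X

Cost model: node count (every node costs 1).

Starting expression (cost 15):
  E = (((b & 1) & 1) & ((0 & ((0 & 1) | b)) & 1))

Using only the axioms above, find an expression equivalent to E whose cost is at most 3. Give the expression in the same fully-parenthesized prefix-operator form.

step 1: and_true (→) rewrites (0 & 1) into 0, now (((b & 1) & 1) & ((0 & (0 | b)) & 1))
step 2: and_true (→) rewrites ((0 & (0 | b)) & 1) into (0 & (0 | b)), now (((b & 1) & 1) & (0 & (0 | b)))
step 3: and_true (→) rewrites (b & 1) into b, now ((b & 1) & (0 & (0 | b)))
step 4: absorb_and (→) rewrites (0 & (0 | b)) into 0, now ((b & 1) & 0)
step 5: and_true (→) rewrites (b & 1) into b, reaching cost 3 (bound 3)

(b & 0)   [cost 3]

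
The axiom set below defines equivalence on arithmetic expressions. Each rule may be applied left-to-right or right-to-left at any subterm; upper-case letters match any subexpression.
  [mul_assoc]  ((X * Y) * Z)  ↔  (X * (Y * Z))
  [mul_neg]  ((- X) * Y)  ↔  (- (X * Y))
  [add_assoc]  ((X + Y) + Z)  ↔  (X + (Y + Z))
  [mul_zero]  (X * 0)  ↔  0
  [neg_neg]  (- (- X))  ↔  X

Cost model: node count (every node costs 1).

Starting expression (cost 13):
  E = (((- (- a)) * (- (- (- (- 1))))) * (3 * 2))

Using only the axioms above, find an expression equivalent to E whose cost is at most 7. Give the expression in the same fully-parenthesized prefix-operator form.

step 1: neg_neg (→) rewrites (- (- a)) into a, now ((a * (- (- (- (- 1))))) * (3 * 2))
step 2: neg_neg (→) rewrites (- (- 1)) into 1, now ((a * (- (- 1))) * (3 * 2))
step 3: neg_neg (→) rewrites (- (- 1)) into 1, reaching cost 7 (bound 7)

((a * 1) * (3 * 2))   [cost 7]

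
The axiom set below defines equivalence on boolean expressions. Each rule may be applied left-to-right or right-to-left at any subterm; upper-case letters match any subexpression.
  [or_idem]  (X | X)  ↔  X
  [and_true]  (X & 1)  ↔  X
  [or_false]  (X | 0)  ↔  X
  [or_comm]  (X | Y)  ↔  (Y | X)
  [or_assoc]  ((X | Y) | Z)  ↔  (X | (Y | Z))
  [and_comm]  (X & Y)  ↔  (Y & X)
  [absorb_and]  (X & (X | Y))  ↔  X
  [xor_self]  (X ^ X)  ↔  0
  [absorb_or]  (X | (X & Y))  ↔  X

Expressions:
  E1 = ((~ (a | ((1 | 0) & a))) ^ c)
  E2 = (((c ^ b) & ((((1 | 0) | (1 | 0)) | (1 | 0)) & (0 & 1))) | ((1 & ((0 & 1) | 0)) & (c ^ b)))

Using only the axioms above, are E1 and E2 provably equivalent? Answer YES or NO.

The axioms are sound identities: if E1 ↔* E2 then E1 and E2 evaluate identically under any assignment.
Under a=0, b=0, c=0: E1 evaluates to 1, E2 to 0. Distinct ⇒ no rewrite sequence connects them.

NO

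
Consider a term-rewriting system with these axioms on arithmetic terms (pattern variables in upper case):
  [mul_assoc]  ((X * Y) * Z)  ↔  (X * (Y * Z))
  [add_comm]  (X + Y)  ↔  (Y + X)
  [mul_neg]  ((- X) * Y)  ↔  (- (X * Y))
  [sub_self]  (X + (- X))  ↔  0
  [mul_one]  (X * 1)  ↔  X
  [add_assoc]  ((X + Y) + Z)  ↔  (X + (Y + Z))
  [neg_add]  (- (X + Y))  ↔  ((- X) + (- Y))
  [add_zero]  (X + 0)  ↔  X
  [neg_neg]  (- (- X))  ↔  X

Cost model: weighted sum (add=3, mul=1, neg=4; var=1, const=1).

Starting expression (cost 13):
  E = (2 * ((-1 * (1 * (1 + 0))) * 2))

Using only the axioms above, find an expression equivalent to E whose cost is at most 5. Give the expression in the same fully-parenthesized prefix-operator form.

(2 * (-1 * 2))   [cost 5]

(1) (1 + 0)  =[add_zero →]=  1    ⊢ (2 * ((-1 * (1 * 1)) * 2))
(2) (1 * 1)  =[mul_one →]=  1    ⊢ (2 * ((-1 * 1) * 2))
(3) (-1 * 1)  =[mul_one →]=  -1    ⊢ cost 5, within 5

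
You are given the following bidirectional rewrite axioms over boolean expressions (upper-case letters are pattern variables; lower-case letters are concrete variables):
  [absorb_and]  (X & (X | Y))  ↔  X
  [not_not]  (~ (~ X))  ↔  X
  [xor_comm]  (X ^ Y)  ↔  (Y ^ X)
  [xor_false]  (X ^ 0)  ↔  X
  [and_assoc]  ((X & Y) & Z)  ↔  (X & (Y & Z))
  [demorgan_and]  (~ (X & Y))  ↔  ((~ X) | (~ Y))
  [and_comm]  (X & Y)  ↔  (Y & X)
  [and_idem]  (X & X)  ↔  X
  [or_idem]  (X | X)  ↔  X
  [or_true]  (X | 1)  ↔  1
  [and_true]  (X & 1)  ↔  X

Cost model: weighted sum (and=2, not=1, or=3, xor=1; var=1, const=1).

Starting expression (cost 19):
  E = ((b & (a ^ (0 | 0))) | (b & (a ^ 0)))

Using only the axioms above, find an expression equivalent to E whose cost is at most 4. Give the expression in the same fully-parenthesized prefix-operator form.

(b & a)   [cost 4]

(1) (0 | 0)  =[or_idem →]=  0    ⊢ ((b & (a ^ 0)) | (b & (a ^ 0)))
(2) ((b & (a ^ 0)) | (b & (a ^ 0)))  =[or_idem →]=  (b & (a ^ 0))
(3) (a ^ 0)  =[xor_false →]=  a    ⊢ cost 4, within 4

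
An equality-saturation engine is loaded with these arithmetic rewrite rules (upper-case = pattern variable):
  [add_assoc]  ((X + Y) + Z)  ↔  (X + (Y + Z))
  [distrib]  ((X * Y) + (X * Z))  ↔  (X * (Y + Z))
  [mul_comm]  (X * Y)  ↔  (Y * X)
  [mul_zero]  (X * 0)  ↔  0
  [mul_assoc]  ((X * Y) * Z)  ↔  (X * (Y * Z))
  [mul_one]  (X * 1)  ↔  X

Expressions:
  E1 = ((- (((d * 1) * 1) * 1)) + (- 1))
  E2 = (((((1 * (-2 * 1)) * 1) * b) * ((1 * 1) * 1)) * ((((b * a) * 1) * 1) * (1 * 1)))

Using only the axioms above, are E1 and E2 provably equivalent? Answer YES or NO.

The axioms are sound identities: if E1 ↔* E2 then E1 and E2 evaluate identically under any assignment.
Under a=0, b=0, d=0: E1 evaluates to -1, E2 to 0. Distinct ⇒ no rewrite sequence connects them.

NO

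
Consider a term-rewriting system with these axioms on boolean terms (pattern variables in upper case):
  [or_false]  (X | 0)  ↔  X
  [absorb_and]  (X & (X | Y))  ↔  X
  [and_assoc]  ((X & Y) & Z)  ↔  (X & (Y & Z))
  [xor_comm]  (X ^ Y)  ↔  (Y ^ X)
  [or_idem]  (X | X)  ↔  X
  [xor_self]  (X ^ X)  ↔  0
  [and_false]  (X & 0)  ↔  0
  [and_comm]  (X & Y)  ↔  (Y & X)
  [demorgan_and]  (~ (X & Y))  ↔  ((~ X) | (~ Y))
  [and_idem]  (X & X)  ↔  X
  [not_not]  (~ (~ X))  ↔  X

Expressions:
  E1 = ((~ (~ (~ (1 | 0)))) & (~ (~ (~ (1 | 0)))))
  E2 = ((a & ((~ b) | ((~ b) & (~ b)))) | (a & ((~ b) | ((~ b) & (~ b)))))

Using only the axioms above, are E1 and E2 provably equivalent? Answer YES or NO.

The axioms are sound identities: if E1 ↔* E2 then E1 and E2 evaluate identically under any assignment.
Under a=1, b=0: E1 evaluates to 0, E2 to 1. Distinct ⇒ no rewrite sequence connects them.

NO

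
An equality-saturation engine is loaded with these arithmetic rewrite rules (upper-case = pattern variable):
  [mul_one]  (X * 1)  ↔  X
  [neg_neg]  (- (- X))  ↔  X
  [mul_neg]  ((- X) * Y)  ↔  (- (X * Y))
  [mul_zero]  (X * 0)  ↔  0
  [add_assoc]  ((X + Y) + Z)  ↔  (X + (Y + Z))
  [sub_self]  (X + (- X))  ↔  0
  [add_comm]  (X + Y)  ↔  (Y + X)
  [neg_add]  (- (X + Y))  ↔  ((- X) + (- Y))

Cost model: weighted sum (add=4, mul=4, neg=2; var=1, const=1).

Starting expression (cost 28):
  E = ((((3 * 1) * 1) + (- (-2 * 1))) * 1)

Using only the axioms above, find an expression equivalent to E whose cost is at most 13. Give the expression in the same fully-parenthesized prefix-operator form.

((3 * 1) + (- -2))   [cost 13]

(1) (-2 * 1)  =[mul_one →]=  -2    ⊢ ((((3 * 1) * 1) + (- -2)) * 1)
(2) (3 * 1)  =[mul_one →]=  3    ⊢ (((3 * 1) + (- -2)) * 1)
(3) (((3 * 1) + (- -2)) * 1)  =[mul_one →]=  ((3 * 1) + (- -2))    ⊢ cost 13, within 13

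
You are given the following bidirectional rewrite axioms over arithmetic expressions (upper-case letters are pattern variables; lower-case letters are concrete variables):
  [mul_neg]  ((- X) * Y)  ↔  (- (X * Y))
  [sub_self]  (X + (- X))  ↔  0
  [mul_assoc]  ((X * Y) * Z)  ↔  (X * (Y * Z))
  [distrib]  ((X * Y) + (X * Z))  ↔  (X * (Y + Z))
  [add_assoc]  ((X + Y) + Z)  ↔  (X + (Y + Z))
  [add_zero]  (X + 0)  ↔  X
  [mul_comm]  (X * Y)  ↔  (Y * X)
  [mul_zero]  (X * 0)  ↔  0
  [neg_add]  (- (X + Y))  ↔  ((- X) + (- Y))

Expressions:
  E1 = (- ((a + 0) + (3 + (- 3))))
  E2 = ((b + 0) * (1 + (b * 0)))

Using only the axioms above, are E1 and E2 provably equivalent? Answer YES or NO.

All listed rules preserve value, hence provable equivalence implies equal values everywhere; look for a separating assignment.
a=0, b=1 gives E1 ↦ 0, E2 ↦ 1; values differ ⇒ not provably equivalent.

NO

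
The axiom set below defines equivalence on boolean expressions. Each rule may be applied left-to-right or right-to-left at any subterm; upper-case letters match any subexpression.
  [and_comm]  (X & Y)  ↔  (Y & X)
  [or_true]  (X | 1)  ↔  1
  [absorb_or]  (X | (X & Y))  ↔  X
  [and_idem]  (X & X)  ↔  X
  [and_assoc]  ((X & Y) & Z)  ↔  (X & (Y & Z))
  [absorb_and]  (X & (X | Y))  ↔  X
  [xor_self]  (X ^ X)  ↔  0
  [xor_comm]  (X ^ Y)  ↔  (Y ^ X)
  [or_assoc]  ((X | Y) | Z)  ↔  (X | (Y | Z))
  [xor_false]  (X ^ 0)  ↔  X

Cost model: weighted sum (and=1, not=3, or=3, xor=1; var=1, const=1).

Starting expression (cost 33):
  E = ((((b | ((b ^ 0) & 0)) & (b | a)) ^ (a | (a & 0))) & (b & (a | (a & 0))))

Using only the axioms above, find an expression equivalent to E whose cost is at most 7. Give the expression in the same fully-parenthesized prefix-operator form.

((b ^ a) & (b & a))   [cost 7]

step 1: xor_false (→) rewrites (b ^ 0) into b, now ((((b | (b & 0)) & (b | a)) ^ (a | (a & 0))) & (b & (a | (a & 0))))
step 2: absorb_or (→) rewrites (a | (a & 0)) into a, now ((((b | (b & 0)) & (b | a)) ^ (a | (a & 0))) & (b & a))
step 3: absorb_or (→) rewrites (a | (a & 0)) into a, now ((((b | (b & 0)) & (b | a)) ^ a) & (b & a))
step 4: absorb_or (→) rewrites (b | (b & 0)) into b, now (((b & (b | a)) ^ a) & (b & a))
step 5: absorb_and (→) rewrites (b & (b | a)) into b, reaching cost 7 (bound 7)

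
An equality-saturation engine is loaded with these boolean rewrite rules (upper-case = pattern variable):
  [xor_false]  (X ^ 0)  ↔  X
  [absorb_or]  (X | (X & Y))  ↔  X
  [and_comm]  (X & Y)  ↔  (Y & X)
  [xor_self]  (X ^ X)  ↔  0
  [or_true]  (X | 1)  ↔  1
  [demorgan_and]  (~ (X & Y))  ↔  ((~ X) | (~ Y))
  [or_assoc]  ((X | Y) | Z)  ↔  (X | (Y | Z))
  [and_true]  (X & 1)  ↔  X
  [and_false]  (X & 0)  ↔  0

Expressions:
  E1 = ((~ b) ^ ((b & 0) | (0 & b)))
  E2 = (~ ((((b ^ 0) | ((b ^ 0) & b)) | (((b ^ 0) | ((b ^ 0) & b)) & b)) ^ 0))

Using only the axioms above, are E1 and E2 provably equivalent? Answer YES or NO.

YES

step 1: and_false (→) rewrites (b & 0) into 0, now ((~ b) ^ (0 | (0 & b)))
step 2: absorb_or (→) rewrites (0 | (0 & b)) into 0, now ((~ b) ^ 0)
step 3: xor_false (→) rewrites ((~ b) ^ 0) into (~ b)
step 4: xor_false (←) rewrites b into (b ^ 0), now (~ (b ^ 0))
step 5: xor_false (←) rewrites (b ^ 0) into ((b ^ 0) ^ 0), now (~ ((b ^ 0) ^ 0))
step 6: absorb_or (←) rewrites (b ^ 0) into ((b ^ 0) | ((b ^ 0) & b)), now (~ (((b ^ 0) | ((b ^ 0) & b)) ^ 0))
step 7: absorb_or (←) rewrites ((b ^ 0) | ((b ^ 0) & b)) into (((b ^ 0) | ((b ^ 0) & b)) | (((b ^ 0) | ((b ^ 0) & b)) & b)), which is E2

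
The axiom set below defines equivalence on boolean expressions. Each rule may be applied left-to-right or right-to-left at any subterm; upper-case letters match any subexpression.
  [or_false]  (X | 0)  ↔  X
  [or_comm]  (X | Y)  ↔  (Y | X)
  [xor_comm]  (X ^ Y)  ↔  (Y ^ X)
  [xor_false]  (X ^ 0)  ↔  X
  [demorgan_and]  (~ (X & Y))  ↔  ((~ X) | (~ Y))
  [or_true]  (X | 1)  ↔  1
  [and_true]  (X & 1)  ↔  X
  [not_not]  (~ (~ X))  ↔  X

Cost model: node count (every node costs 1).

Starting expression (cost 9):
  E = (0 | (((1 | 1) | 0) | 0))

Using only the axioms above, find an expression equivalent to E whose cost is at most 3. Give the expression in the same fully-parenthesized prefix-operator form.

(0 | 1)   [cost 3]

step 1: or_false (→) rewrites ((1 | 1) | 0) into (1 | 1), now (0 | ((1 | 1) | 0))
step 2: or_true (→) rewrites (1 | 1) into 1, now (0 | (1 | 0))
step 3: or_false (→) rewrites (1 | 0) into 1, reaching cost 3 (bound 3)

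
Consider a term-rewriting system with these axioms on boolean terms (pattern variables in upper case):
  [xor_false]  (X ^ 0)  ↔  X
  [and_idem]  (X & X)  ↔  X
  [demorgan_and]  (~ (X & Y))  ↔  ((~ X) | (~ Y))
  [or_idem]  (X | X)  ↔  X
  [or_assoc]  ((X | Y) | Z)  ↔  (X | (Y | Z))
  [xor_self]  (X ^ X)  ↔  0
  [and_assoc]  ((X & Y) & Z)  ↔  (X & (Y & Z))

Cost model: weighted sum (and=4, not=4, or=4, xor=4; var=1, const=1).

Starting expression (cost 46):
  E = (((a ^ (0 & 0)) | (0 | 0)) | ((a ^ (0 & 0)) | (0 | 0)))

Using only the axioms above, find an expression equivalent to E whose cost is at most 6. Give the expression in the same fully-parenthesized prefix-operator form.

step 1: or_idem (→) rewrites (((a ^ (0 & 0)) | (0 | 0)) | ((a ^ (0 & 0)) | (0 | 0))) into ((a ^ (0 & 0)) | (0 | 0))
step 2: or_idem (→) rewrites (0 | 0) into 0, now ((a ^ (0 & 0)) | 0)
step 3: and_idem (→) rewrites (0 & 0) into 0, now ((a ^ 0) | 0)
step 4: xor_false (→) rewrites (a ^ 0) into a, reaching cost 6 (bound 6)

(a | 0)   [cost 6]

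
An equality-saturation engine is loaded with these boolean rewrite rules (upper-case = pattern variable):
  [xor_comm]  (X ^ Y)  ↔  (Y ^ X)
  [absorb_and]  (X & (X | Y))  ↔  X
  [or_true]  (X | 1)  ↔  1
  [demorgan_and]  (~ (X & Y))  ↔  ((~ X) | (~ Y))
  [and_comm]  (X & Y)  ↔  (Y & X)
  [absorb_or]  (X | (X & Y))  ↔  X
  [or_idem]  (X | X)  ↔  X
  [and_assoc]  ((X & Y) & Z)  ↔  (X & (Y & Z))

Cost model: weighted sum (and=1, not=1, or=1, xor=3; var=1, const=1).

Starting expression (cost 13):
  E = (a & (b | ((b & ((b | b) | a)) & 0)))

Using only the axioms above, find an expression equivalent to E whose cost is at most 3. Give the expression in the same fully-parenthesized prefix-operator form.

(1) (b | b)  =[or_idem →]=  b    ⊢ (a & (b | ((b & (b | a)) & 0)))
(2) (b & (b | a))  =[absorb_and →]=  b    ⊢ (a & (b | (b & 0)))
(3) (b | (b & 0))  =[absorb_or →]=  b    ⊢ cost 3, within 3

(a & b)   [cost 3]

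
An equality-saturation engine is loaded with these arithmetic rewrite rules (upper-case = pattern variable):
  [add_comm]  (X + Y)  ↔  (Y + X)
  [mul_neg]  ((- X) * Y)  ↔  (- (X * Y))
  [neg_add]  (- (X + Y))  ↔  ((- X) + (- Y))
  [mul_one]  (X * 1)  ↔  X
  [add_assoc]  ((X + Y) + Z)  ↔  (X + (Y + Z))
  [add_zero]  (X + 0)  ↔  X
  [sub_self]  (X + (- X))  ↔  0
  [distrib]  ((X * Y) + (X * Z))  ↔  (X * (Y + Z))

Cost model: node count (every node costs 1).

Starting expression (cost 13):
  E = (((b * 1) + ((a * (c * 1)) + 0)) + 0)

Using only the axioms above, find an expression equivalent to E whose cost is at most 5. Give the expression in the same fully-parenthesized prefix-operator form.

(1) (c * 1)  =[mul_one →]=  c    ⊢ (((b * 1) + ((a * c) + 0)) + 0)
(2) (b * 1)  =[mul_one →]=  b    ⊢ ((b + ((a * c) + 0)) + 0)
(3) ((a * c) + 0)  =[add_zero →]=  (a * c)    ⊢ ((b + (a * c)) + 0)
(4) ((b + (a * c)) + 0)  =[add_zero →]=  (b + (a * c))    ⊢ cost 5, within 5

(b + (a * c))   [cost 5]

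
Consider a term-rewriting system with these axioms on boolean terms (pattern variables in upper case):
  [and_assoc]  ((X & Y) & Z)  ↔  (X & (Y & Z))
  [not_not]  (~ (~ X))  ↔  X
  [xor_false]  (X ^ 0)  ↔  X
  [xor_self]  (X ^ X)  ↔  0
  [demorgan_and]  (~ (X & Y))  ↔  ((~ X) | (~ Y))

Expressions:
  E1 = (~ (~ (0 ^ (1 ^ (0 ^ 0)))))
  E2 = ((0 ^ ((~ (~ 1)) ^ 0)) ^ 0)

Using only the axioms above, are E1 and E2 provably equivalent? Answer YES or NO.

YES

step 1: not_not (→) rewrites (~ (~ (0 ^ (1 ^ (0 ^ 0))))) into (0 ^ (1 ^ (0 ^ 0)))
step 2: xor_false (→) rewrites (0 ^ 0) into 0, now (0 ^ (1 ^ 0))
step 3: xor_false (←) rewrites (0 ^ (1 ^ 0)) into ((0 ^ (1 ^ 0)) ^ 0)
step 4: not_not (←) rewrites 1 into (~ (~ 1)), which is E2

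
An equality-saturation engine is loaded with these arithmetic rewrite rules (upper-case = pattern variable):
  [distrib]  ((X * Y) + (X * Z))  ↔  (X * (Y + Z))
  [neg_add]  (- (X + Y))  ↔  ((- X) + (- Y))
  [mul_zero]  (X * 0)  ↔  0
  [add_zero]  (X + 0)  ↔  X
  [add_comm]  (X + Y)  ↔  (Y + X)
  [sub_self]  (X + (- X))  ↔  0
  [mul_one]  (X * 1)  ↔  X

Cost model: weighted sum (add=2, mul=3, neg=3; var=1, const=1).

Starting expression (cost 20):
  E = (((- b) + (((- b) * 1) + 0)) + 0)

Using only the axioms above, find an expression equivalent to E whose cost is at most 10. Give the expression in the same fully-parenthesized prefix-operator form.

1. [add_zero →] (((- b) * 1) + 0)  →  ((- b) * 1);  E = (((- b) + ((- b) * 1)) + 0)
2. [mul_one →] ((- b) * 1)  →  (- b);  E = (((- b) + (- b)) + 0)
3. [add_zero →] (((- b) + (- b)) + 0)  →  ((- b) + (- b));  cost 10 ≤ 10, done

((- b) + (- b))   [cost 10]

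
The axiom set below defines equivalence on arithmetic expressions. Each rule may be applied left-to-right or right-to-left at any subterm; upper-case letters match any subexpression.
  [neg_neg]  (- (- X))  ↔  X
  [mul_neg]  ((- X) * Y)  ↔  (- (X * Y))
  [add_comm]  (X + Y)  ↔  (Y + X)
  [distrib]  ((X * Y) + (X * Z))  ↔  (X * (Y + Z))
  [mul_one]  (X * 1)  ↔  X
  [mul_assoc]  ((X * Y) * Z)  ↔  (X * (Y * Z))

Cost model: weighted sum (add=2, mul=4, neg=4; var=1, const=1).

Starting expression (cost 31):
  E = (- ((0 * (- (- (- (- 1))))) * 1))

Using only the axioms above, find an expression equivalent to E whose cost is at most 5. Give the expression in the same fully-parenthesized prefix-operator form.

(- 0)   [cost 5]

1. [neg_neg →] (- (- (- (- 1))))  →  (- (- 1));  E = (- ((0 * (- (- 1))) * 1))
2. [neg_neg →] (- (- 1))  →  1;  E = (- ((0 * 1) * 1))
3. [mul_one →] ((0 * 1) * 1)  →  (0 * 1);  E = (- (0 * 1))
4. [mul_one →] (0 * 1)  →  0;  cost 5 ≤ 5, done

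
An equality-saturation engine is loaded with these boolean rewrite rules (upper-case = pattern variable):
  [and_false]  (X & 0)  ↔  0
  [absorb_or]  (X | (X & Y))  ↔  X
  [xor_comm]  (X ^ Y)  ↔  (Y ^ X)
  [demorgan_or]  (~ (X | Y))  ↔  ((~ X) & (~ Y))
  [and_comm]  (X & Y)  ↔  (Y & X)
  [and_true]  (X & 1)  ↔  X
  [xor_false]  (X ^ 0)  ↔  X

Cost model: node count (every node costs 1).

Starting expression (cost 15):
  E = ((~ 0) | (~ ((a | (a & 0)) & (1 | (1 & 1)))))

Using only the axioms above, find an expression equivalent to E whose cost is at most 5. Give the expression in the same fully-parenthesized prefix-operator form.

((~ 0) | (~ a))   [cost 5]

(1) (a | (a & 0))  =[absorb_or →]=  a    ⊢ ((~ 0) | (~ (a & (1 | (1 & 1)))))
(2) (1 | (1 & 1))  =[absorb_or →]=  1    ⊢ ((~ 0) | (~ (a & 1)))
(3) (a & 1)  =[and_true →]=  a    ⊢ cost 5, within 5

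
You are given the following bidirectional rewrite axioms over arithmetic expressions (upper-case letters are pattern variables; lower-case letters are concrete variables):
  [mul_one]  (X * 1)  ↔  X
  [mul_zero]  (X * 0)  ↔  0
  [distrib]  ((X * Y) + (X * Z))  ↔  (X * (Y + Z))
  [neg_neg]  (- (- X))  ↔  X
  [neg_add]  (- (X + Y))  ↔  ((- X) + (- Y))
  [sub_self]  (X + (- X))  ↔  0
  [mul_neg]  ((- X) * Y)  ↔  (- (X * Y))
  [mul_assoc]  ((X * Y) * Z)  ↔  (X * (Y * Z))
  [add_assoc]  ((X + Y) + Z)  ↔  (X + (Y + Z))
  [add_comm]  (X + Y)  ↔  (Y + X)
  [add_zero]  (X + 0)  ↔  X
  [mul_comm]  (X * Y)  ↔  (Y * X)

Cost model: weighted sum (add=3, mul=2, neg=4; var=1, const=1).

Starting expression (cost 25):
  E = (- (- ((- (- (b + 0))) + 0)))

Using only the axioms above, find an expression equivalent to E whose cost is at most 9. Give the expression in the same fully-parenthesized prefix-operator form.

step 1: add_zero (→) rewrites (b + 0) into b, now (- (- ((- (- b)) + 0)))
step 2: add_zero (→) rewrites ((- (- b)) + 0) into (- (- b)), now (- (- (- (- b))))
step 3: neg_neg (→) rewrites (- (- (- b))) into (- b), reaching cost 9 (bound 9)

(- (- b))   [cost 9]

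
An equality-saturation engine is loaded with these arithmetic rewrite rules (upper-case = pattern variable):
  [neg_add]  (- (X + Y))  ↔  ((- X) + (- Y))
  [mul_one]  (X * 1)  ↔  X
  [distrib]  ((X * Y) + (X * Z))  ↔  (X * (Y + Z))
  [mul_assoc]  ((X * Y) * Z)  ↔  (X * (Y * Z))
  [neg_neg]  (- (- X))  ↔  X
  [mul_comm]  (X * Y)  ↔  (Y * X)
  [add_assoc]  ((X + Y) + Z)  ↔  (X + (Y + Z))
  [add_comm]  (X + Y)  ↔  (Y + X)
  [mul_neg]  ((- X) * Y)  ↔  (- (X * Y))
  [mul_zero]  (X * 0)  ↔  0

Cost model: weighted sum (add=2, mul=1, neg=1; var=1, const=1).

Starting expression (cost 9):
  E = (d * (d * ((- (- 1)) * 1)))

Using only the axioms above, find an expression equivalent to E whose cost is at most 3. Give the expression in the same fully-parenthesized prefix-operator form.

(d * d)   [cost 3]

(1) (- (- 1))  =[neg_neg →]=  1    ⊢ (d * (d * (1 * 1)))
(2) (1 * 1)  =[mul_one →]=  1    ⊢ (d * (d * 1))
(3) (d * 1)  =[mul_one →]=  d    ⊢ cost 3, within 3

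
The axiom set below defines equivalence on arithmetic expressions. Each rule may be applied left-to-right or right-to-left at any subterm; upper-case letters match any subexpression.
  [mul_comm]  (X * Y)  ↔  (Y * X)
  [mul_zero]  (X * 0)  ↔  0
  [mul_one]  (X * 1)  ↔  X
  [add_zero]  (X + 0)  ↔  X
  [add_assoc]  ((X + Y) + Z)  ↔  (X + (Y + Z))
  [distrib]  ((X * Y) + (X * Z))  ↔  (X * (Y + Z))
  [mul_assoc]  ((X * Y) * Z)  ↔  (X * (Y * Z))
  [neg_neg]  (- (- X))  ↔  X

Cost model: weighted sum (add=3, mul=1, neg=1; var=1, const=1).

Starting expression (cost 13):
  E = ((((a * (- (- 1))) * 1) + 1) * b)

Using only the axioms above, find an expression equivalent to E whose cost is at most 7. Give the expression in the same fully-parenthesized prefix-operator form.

((a + 1) * b)   [cost 7]

(1) (- (- 1))  =[neg_neg →]=  1    ⊢ ((((a * 1) * 1) + 1) * b)
(2) (a * 1)  =[mul_one →]=  a    ⊢ (((a * 1) + 1) * b)
(3) (a * 1)  =[mul_one →]=  a    ⊢ cost 7, within 7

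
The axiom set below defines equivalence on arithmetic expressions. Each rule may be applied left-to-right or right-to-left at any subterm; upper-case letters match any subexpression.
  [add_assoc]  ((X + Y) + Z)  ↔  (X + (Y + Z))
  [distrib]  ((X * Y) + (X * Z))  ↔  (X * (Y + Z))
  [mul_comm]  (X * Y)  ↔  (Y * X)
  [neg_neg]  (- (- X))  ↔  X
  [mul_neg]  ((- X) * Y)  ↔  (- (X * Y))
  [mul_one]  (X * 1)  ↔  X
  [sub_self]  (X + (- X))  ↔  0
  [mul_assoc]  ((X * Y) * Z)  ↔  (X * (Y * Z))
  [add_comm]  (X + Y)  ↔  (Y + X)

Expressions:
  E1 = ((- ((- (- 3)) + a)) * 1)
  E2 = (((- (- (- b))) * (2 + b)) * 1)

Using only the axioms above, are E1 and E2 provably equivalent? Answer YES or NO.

All listed rules preserve value, hence provable equivalence implies equal values everywhere; look for a separating assignment.
a=0, b=0 gives E1 ↦ -3, E2 ↦ 0; values differ ⇒ not provably equivalent.

NO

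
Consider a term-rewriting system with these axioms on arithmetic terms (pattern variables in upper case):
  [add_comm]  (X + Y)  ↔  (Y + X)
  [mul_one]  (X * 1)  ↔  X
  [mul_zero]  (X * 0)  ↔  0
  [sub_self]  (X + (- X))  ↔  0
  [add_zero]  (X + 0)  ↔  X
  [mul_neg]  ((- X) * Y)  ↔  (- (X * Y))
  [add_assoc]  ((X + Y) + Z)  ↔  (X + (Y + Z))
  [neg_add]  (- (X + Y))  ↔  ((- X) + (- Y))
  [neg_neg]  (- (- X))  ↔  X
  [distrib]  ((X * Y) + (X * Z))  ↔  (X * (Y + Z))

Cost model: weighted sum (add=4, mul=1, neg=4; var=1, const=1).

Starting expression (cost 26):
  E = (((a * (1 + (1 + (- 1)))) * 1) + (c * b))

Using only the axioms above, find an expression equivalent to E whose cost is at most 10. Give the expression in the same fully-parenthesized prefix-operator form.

((a * 1) + (c * b))   [cost 10]

step 1: sub_self (→) rewrites (1 + (- 1)) into 0, now (((a * (1 + 0)) * 1) + (c * b))
step 2: add_zero (→) rewrites (1 + 0) into 1, now (((a * 1) * 1) + (c * b))
step 3: mul_one (→) rewrites ((a * 1) * 1) into (a * 1), reaching cost 10 (bound 10)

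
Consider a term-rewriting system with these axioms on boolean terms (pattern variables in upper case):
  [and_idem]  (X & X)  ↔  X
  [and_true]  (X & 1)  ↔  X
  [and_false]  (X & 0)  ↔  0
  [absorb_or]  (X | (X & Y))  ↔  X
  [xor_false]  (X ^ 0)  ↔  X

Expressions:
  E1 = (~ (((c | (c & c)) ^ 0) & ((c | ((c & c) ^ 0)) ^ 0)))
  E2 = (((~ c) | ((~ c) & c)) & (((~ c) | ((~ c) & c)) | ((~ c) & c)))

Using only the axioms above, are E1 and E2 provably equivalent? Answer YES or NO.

YES

1. [xor_false →] ((c & c) ^ 0)  →  (c & c);  E1 = (~ (((c | (c & c)) ^ 0) & ((c | (c & c)) ^ 0)))
2. [and_idem →] (((c | (c & c)) ^ 0) & ((c | (c & c)) ^ 0))  →  ((c | (c & c)) ^ 0);  E1 = (~ ((c | (c & c)) ^ 0))
3. [absorb_or →] (c | (c & c))  →  c;  E1 = (~ (c ^ 0))
4. [xor_false →] (c ^ 0)  →  c;  E1 = (~ c)
5. [absorb_or ←] (~ c)  →  ((~ c) | ((~ c) & c))
6. [and_idem ←] ((~ c) | ((~ c) & c))  →  (((~ c) | ((~ c) & c)) & ((~ c) | ((~ c) & c)))
7. [absorb_or ←] (~ c)  →  ((~ c) | ((~ c) & c));  this is E2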